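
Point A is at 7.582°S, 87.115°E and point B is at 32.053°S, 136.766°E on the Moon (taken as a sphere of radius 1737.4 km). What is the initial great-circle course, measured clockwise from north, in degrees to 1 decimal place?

125.1°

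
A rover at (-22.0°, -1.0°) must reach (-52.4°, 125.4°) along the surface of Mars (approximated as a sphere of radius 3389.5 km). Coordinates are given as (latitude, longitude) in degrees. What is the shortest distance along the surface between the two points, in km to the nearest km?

Let φ₁ = -0.3840 rad, φ₂ = -0.9146 rad, and Δλ = 2.2061 rad.
Haversine: a = sin²(Δφ/2) + cos φ₁ cos φ₂ sin²(Δλ/2) = 0.0687 + (0.9272)(0.6101)(0.7967) = 0.51946.
Central angle c = 2·arcsin(√a) = 1.60972 rad.
Distance = R·c = 3389.5 × 1.6097 ≈ 5456 km.

5456 km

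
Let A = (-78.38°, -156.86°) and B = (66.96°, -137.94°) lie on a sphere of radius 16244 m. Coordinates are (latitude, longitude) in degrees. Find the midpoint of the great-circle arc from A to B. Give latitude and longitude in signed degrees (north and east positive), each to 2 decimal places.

The central angle between A and B is δ = 2.5442 rad.
With f = 0.5, the slerp weights are sin((1−f)δ)/sin δ = 1.6991 and sin(fδ)/sin δ = 1.6991.
Weighted sum of the unit vectors: (1.6991)·(-0.1852,-0.0792,-0.9795) + (1.6991)·(-0.2906,-0.2622,0.9202) = (-0.8084, -0.5800, -0.1007).
Converting back: φ = atan2(z, √(x²+y²)) = -5.78°, λ = atan2(y, x) = -144.34°.

-5.78°, -144.34°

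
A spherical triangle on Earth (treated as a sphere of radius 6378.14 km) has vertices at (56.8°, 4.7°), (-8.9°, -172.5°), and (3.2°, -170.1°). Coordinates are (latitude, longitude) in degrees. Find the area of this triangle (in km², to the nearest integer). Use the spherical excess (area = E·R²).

2554753 km²

Side lengths (central angles): a = 0.2153, b = 2.0918, c = 2.3047 rad; semiperimeter s = 2.3059.
By l'Huilier's theorem, tan(E/4) = √[tan(s/2) tan((s−a)/2) tan((s−b)/2) tan((s−c)/2)], giving spherical excess E = 0.0628 rad.
Area = E·R² = 0.0628 × (6378.14)² ≈ 2554753 km².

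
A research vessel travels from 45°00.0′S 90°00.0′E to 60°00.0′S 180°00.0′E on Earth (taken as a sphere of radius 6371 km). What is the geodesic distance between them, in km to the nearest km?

Let φ₁ = -0.7854 rad, φ₂ = -1.0472 rad, and Δλ = 1.5708 rad.
cos c = sin φ₁ sin φ₂ + cos φ₁ cos φ₂ cos Δλ = (-0.7071)(-0.8660) + (0.7071)(0.5000)(0.0000) = 0.61237,
so c = arccos(0.61237) = 0.91174 rad.
Distance = R·c = 6371 × 0.9117 ≈ 5809 km.

5809 km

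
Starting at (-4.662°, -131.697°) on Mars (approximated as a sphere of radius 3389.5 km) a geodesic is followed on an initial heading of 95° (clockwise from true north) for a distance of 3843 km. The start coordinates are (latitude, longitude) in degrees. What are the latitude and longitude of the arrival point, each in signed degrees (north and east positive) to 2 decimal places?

-6.49°, -66.41°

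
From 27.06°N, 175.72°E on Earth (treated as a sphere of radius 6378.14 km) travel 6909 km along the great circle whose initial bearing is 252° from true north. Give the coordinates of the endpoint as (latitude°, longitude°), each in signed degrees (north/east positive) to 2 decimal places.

Angular distance δ = d/R = 6909/6378.14 = 1.08323 rad; initial bearing θ = 4.3982 rad.
sin φ₂ = sin φ₁ cos δ + cos φ₁ sin δ cos θ = (0.4549)(0.4685) + (0.8905)(0.8835)(-0.3090) = -0.0300, so φ₂ = -1.72°.
Δλ = atan2(sin θ sin δ cos φ₁, cos δ − sin φ₁ sin φ₂) = atan2(-0.7483, 0.4821) = -57.205°.
λ₂ = 175.720° − 57.205° = 118.51°.

-1.72°, 118.51°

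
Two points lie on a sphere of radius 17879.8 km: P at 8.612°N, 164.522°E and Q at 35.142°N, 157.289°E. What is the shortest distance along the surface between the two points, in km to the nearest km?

8533 km

Let φ₁ = 0.1503 rad, φ₂ = 0.6133 rad, and Δλ = -0.1262 rad.
cos c = sin φ₁ sin φ₂ + cos φ₁ cos φ₂ cos Δλ = (0.1497)(0.5756) + (0.9887)(0.8177)(0.9920) = 0.88827,
so c = arccos(0.88827) = 0.47724 rad.
Distance = R·c = 17879.8 × 0.4772 ≈ 8533 km.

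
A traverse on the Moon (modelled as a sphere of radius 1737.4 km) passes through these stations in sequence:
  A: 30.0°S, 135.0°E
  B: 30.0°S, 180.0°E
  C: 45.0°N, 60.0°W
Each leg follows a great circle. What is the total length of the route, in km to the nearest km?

5155 km

Leg A→B: central angle 0.6756 rad, distance 1173.8 km.
Leg B→C: central angle 2.2913 rad, distance 3980.8 km.
Total: 1173.8 + 3980.8 ≈ 5155 km.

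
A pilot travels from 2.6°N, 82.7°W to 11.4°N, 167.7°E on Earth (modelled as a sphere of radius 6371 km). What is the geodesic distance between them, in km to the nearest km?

12080 km

Let φ₁ = 0.0454 rad, φ₂ = 0.1990 rad, and Δλ = -1.9129 rad.
Haversine: a = sin²(Δφ/2) + cos φ₁ cos φ₂ sin²(Δλ/2) = 0.0059 + (0.9990)(0.9803)(0.6677) = 0.65976.
Central angle c = 2·arcsin(√a) = 1.89603 rad.
Distance = R·c = 6371 × 1.8960 ≈ 12080 km.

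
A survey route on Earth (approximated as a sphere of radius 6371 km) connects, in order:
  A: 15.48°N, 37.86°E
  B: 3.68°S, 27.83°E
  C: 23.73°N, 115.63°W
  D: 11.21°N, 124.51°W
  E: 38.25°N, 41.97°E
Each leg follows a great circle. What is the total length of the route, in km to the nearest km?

33923 km

Leg A→B: central angle 0.3766 rad, distance 2399.5 km.
Leg B→C: central angle 2.4338 rad, distance 15506.0 km.
Leg C→D: central angle 0.2636 rad, distance 1679.4 km.
Leg D→E: central angle 2.2506 rad, distance 14338.5 km.
Total: 2399.5 + 15506.0 + 1679.4 + 14338.5 ≈ 33923 km.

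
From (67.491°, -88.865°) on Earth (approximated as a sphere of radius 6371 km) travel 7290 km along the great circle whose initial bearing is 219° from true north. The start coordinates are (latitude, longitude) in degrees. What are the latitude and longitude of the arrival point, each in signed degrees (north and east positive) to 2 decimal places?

6.39°, -124.07°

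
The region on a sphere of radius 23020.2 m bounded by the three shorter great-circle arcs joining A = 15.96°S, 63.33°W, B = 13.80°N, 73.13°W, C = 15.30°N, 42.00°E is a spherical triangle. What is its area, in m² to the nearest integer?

409125266 m²

Side lengths (central angles): a = 1.9122, b = 1.8941, c = 0.5462 rad; semiperimeter s = 2.1763.
By l'Huilier's theorem, tan(E/4) = √[tan(s/2) tan((s−a)/2) tan((s−b)/2) tan((s−c)/2)], giving spherical excess E = 0.7720 rad.
Area = E·R² = 0.7720 × (23020.2)² ≈ 409125266 m².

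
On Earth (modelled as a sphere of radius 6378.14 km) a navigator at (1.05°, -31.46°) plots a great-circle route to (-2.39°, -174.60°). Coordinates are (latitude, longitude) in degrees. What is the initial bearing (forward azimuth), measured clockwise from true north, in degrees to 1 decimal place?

267.4°

Δλ = -143.140° = -2.4983 rad.
y = sin Δλ · cos φ₂ = (-0.5999)(0.9991) = -0.5993
x = cos φ₁ sin φ₂ − sin φ₁ cos φ₂ cos Δλ = (0.9998)(-0.0417) − (0.0183)(0.9991)(-0.8001) = -0.0270
θ = atan2(y, x) = -92.58°; adding 360° gives 267.4°.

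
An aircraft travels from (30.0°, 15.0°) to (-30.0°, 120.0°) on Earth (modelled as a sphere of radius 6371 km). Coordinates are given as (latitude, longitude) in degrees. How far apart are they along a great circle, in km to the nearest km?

Let φ₁ = 0.5236 rad, φ₂ = -0.5236 rad, and Δλ = 1.8326 rad.
cos c = sin φ₁ sin φ₂ + cos φ₁ cos φ₂ cos Δλ = (0.5000)(-0.5000) + (0.8660)(0.8660)(-0.2588) = -0.44411,
so c = arccos(-0.44411) = 2.03098 rad.
Distance = R·c = 6371 × 2.0310 ≈ 12939 km.

12939 km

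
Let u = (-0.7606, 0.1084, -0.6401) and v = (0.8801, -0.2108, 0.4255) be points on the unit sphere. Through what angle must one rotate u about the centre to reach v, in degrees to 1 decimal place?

u·v = -0.9646; |u| = 1.0000, |v| = 1.0000.
cos θ = (u·v)/(|u||v|) = -0.9646, so θ = 164.7°.

164.7°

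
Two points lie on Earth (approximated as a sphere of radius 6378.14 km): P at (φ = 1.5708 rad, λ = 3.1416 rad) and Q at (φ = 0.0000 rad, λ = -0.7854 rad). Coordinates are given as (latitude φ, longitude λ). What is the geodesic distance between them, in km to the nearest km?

10019 km

In radians: φ₁ = 1.5708, φ₂ = 0.0000, Δλ = 134.999° = 2.3562 rad.
Haversine: a = sin²(Δφ/2) + cos φ₁ cos φ₂ sin²(Δλ/2) = 0.5000 + (-0.0000)(1.0000)(0.8536) = 0.50000.
Central angle c = 2·arcsin(√a) = 1.57079 rad.
Distance = R·c = 6378.14 × 1.5708 ≈ 10019 km.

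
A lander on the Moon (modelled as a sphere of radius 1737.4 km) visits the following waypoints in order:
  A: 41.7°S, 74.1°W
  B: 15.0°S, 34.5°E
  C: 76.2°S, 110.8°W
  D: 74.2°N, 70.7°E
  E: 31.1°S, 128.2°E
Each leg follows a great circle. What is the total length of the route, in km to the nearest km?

14238 km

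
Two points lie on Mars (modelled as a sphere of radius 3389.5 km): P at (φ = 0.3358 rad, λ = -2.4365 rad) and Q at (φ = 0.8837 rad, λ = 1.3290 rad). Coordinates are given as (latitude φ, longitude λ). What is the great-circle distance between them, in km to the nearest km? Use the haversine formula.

With latitudes φ₁ = 19.240°, φ₂ = 50.632° and longitude difference Δλ = -144.253°:
Haversine: a = sin²(Δφ/2) + cos φ₁ cos φ₂ sin²(Δλ/2) = 0.0732 + (0.9441)(0.6343)(0.9058) = 0.61564.
Central angle c = 2·arcsin(√a) = 1.80420 rad.
Distance = R·c = 3389.5 × 1.8042 ≈ 6115 km.

6115 km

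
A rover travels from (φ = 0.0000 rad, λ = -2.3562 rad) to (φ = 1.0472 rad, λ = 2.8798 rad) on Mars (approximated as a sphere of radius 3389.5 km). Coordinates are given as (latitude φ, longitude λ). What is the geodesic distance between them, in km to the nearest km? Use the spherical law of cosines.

4468 km

With latitudes φ₁ = 0.000°, φ₂ = 60.000° and longitude difference Δλ = -59.999°:
cos c = sin φ₁ sin φ₂ + cos φ₁ cos φ₂ cos Δλ = (0.0000)(0.8660) + (1.0000)(0.5000)(0.5000) = 0.25000,
so c = arccos(0.25000) = 1.31811 rad.
Distance = R·c = 3389.5 × 1.3181 ≈ 4468 km.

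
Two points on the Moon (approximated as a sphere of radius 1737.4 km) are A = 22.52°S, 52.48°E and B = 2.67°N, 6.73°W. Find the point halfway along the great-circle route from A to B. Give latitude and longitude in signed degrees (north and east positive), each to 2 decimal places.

The central angle between A and B is δ = 1.0990 rad.
With f = 0.5, the slerp weights are sin((1−f)δ)/sin δ = 0.5863 and sin(fδ)/sin δ = 0.5863.
Weighted sum of the unit vectors: (0.5863)·(0.5626,0.7327,-0.3830) + (0.5863)·(0.9920,-0.1171,0.0466) = (0.9115, 0.3609, -0.1972).
Converting back: φ = atan2(z, √(x²+y²)) = -11.38°, λ = atan2(y, x) = 21.60°.

-11.38°, 21.60°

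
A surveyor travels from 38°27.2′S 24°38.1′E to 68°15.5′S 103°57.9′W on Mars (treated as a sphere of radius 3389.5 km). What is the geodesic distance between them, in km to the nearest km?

In radians: φ₁ = -0.6711, φ₂ = -1.1913, Δλ = -128.600° = -2.2445 rad.
cos c = sin φ₁ sin φ₂ + cos φ₁ cos φ₂ cos Δλ = (-0.6219)(-0.9289) + (0.7831)(0.3704)(-0.6239) = 0.39666,
so c = arccos(0.39666) = 1.16292 rad.
Distance = R·c = 3389.5 × 1.1629 ≈ 3942 km.

3942 km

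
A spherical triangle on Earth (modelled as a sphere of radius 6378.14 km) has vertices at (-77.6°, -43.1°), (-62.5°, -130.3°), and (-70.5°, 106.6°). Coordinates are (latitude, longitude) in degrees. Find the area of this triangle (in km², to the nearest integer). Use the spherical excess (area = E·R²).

Side lengths (central angles): a = 0.7198, b = 0.5379, c = 0.5132 rad; semiperimeter s = 0.8855.
By l'Huilier's theorem, tan(E/4) = √[tan(s/2) tan((s−a)/2) tan((s−b)/2) tan((s−c)/2)], giving spherical excess E = 0.1442 rad.
Area = E·R² = 0.1442 × (6378.14)² ≈ 5867614 km².

5867614 km²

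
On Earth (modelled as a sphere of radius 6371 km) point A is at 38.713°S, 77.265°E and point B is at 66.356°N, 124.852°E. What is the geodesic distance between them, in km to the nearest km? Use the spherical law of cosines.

12366 km

With latitudes φ₁ = -38.713°, φ₂ = 66.356° and longitude difference Δλ = 47.587°:
cos c = sin φ₁ sin φ₂ + cos φ₁ cos φ₂ cos Δλ = (-0.6254)(0.9161) + (0.7803)(0.4011)(0.6745) = -0.36185,
so c = arccos(-0.36185) = 1.94105 rad.
Distance = R·c = 6371 × 1.9411 ≈ 12366 km.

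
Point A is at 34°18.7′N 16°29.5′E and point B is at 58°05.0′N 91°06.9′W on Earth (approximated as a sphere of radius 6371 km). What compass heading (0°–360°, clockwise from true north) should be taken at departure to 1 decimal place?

327.5°

With φ₁ = 0.5989, φ₂ = 1.0137, Δλ = -1.8781 rad, the forward-azimuth formula gives
θ = atan2( sin Δλ cos φ₂ , cos φ₁ sin φ₂ − sin φ₁ cos φ₂ cos Δλ ) = atan2(-0.5039, 0.7913) = -32.49°.
Adding 360° brings this into [0°, 360°): 327.5°.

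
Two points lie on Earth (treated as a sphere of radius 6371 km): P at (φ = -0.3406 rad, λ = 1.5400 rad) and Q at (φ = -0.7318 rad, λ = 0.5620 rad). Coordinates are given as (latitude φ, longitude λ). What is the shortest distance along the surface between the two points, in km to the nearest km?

5788 km

In radians: φ₁ = -0.3406, φ₂ = -0.7318, Δλ = -56.035° = -0.9780 rad.
Haversine: a = sin²(Δφ/2) + cos φ₁ cos φ₂ sin²(Δλ/2) = 0.0378 + (0.9426)(0.7440)(0.2207) = 0.19251.
Central angle c = 2·arcsin(√a) = 0.90843 rad.
Distance = R·c = 6371 × 0.9084 ≈ 5788 km.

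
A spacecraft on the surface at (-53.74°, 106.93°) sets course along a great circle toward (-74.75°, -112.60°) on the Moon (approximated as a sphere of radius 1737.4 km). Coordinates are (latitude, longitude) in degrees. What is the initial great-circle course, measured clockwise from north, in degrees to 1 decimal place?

167.2°

With φ₁ = -0.9379, φ₂ = -1.3046, Δλ = 2.4517 rad, the forward-azimuth formula gives
θ = atan2( sin Δλ cos φ₂ , cos φ₁ sin φ₂ − sin φ₁ cos φ₂ cos Δλ ) = atan2(0.1674, -0.7342) = 167.16°.
So the initial bearing is 167.2°.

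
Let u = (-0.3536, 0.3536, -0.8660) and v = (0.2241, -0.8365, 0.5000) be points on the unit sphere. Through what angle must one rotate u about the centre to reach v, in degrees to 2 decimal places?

u·v = -0.8080; |u| = 1.0000, |v| = 1.0000.
cos θ = (u·v)/(|u||v|) = -0.8080, so θ = 143.90°.

143.90°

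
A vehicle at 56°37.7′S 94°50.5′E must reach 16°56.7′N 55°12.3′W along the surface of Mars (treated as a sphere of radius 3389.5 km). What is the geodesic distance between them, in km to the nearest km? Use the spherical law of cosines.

In radians: φ₁ = -0.9884, φ₂ = 0.2957, Δλ = -150.047° = -2.6188 rad.
cos c = sin φ₁ sin φ₂ + cos φ₁ cos φ₂ cos Δλ = (-0.8351)(0.2915) + (0.5501)(0.9566)(-0.8664) = -0.69930,
so c = arccos(-0.69930) = 2.34522 rad.
Distance = R·c = 3389.5 × 2.3452 ≈ 7949 km.

7949 km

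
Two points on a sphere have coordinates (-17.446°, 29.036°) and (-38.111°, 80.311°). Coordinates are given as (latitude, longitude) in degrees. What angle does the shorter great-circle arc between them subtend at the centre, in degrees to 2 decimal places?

49.11°

In radians: φ₁ = -0.3045, φ₂ = -0.6652, Δλ = 51.275° = 0.8949 rad.
Haversine: a = sin²(Δφ/2) + cos φ₁ cos φ₂ sin²(Δλ/2) = 0.0322 + (0.9540)(0.7868)(0.1872) = 0.17269.
Central angle c = 2·arcsin(√a) = 0.85712 rad.
So the angular separation is 49.11°.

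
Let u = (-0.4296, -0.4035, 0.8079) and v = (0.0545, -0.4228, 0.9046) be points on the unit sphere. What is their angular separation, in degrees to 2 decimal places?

u·v = 0.8780; |u| = 1.0000, |v| = 1.0000.
cos θ = (u·v)/(|u||v|) = 0.8780, so θ = 28.60°.

28.60°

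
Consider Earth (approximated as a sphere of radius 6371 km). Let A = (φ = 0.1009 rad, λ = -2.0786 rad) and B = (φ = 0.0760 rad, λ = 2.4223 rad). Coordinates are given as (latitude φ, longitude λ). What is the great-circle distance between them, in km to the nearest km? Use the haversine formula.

11294 km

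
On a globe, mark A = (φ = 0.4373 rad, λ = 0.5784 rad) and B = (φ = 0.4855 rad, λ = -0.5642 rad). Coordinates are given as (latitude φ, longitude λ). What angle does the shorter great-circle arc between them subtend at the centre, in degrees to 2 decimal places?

57.97°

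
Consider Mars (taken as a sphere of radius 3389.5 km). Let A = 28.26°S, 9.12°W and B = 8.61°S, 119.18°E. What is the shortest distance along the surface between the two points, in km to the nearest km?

In radians: φ₁ = -0.4932, φ₂ = -0.1503, Δλ = 128.300° = 2.2393 rad.
Haversine: a = sin²(Δφ/2) + cos φ₁ cos φ₂ sin²(Δλ/2) = 0.0291 + (0.8808)(0.9887)(0.8099) = 0.73444.
Central angle c = 2·arcsin(√a) = 2.05881 rad.
Distance = R·c = 3389.5 × 2.0588 ≈ 6978 km.

6978 km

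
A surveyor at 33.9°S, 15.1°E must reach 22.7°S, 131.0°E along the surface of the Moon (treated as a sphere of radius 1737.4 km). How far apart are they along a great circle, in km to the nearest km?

2937 km

Let φ₁ = -0.5917 rad, φ₂ = -0.3962 rad, and Δλ = 2.0228 rad.
cos c = sin φ₁ sin φ₂ + cos φ₁ cos φ₂ cos Δλ = (-0.5577)(-0.3859) + (0.8300)(0.9225)(-0.4368) = -0.11923,
so c = arccos(-0.11923) = 1.69031 rad.
Distance = R·c = 1737.4 × 1.6903 ≈ 2937 km.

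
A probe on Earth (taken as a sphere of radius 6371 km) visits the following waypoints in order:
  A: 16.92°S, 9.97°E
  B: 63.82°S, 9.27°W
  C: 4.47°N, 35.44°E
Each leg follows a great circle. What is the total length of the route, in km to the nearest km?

13864 km

Leg A→B: central angle 0.8504 rad, distance 5417.8 km.
Leg B→C: central angle 1.3257 rad, distance 8446.0 km.
Total: 5417.8 + 8446.0 ≈ 13864 km.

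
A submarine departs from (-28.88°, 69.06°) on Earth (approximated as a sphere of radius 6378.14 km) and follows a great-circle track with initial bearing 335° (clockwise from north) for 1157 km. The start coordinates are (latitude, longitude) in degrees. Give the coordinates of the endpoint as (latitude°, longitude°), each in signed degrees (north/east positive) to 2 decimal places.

Angular distance δ = d/R = 1157/6378.14 = 0.18140 rad; initial bearing θ = 5.8469 rad.
sin φ₂ = sin φ₁ cos δ + cos φ₁ sin δ cos θ = (-0.4830)(0.9836) + (0.8756)(0.1804)(0.9063) = -0.3319, so φ₂ = -19.38°.
Δλ = atan2(sin θ sin δ cos φ₁, cos δ − sin φ₁ sin φ₂) = atan2(-0.0668, 0.8233) = -4.636°.
λ₂ = 69.060° − 4.636° = 64.42°.

-19.38°, 64.42°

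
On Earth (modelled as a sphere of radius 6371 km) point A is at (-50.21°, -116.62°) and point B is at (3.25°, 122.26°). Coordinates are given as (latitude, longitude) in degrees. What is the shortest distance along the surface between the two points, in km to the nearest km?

Let φ₁ = -0.8763 rad, φ₂ = 0.0567 rad, and Δλ = -2.1139 rad.
Haversine: a = sin²(Δφ/2) + cos φ₁ cos φ₂ sin²(Δλ/2) = 0.2023 + (0.6400)(0.9984)(0.7584) = 0.68690.
Central angle c = 2·arcsin(√a) = 1.95389 rad.
Distance = R·c = 6371 × 1.9539 ≈ 12448 km.

12448 km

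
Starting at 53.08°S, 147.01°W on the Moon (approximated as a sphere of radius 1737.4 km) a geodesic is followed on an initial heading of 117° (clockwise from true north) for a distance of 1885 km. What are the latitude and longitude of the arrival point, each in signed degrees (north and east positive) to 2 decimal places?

Angular distance δ = d/R = 1885/1737.4 = 1.08495 rad; initial bearing θ = 2.0420 rad.
sin φ₂ = sin φ₁ cos δ + cos φ₁ sin δ cos θ = (-0.7995)(0.4670) + (0.6007)(0.8843)(-0.4540) = -0.6145, so φ₂ = -37.91°.
Δλ = atan2(sin θ sin δ cos φ₁, cos δ − sin φ₁ sin φ₂) = atan2(0.4733, -0.0243) = 92.939°.
λ₂ = -147.010° + 92.939° = -54.07°.

-37.91°, -54.07°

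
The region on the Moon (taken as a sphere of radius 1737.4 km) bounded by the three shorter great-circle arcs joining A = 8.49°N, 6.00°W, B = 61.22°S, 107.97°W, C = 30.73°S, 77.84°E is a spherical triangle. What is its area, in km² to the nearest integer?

5240816 km²

Side lengths (central angles): a = 1.5346, b = 1.5550, c = 1.8010 rad; semiperimeter s = 2.4453.
By l'Huilier's theorem, tan(E/4) = √[tan(s/2) tan((s−a)/2) tan((s−b)/2) tan((s−c)/2)], giving spherical excess E = 1.7362 rad.
Area = E·R² = 1.7362 × (1737.4)² ≈ 5240816 km².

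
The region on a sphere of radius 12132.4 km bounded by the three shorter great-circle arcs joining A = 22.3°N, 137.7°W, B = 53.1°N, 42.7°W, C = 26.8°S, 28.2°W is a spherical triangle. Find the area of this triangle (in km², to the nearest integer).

Side lengths (central angles): a = 1.4118, b = 2.0339, c = 1.3129 rad; semiperimeter s = 2.3793.
By l'Huilier's theorem, tan(E/4) = √[tan(s/2) tan((s−a)/2) tan((s−b)/2) tan((s−c)/2)], giving spherical excess E = 1.4084 rad.
Area = E·R² = 1.4084 × (12132.4)² ≈ 207314402 km².

207314402 km²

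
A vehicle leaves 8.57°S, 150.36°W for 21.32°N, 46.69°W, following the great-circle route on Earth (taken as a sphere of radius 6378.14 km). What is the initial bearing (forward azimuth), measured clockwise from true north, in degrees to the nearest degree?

70°

Δλ = 103.670° = 1.8094 rad.
y = sin Δλ · cos φ₂ = (0.9717)(0.9316) = 0.9052
x = cos φ₁ sin φ₂ − sin φ₁ cos φ₂ cos Δλ = (0.9888)(0.3636) − (-0.1490)(0.9316)(-0.2363) = 0.3267
θ = atan2(y, x) = 70.15°, so the bearing is 70°.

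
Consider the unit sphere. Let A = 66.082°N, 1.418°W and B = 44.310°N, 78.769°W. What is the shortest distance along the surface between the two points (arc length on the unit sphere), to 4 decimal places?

In radians: φ₁ = 1.1533, φ₂ = 0.7734, Δλ = -77.351° = -1.3500 rad.
Haversine: a = sin²(Δφ/2) + cos φ₁ cos φ₂ sin²(Δλ/2) = 0.0357 + (0.4054)(0.7156)(0.3905) = 0.14896.
Central angle c = 2·arcsin(√a) = 0.79248 rad.
On the unit sphere the arc length equals the central angle: 0.7925.

0.7925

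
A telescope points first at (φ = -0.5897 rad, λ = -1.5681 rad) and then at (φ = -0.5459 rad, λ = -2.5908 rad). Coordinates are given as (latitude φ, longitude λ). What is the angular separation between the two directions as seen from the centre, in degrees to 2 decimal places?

In radians: φ₁ = -0.5897, φ₂ = -0.5459, Δλ = -58.596° = -1.0227 rad.
Haversine: a = sin²(Δφ/2) + cos φ₁ cos φ₂ sin²(Δλ/2) = 0.0005 + (0.8311)(0.8547)(0.2395) = 0.17058.
Central angle c = 2·arcsin(√a) = 0.85151 rad.
So the angular separation is 48.79°.

48.79°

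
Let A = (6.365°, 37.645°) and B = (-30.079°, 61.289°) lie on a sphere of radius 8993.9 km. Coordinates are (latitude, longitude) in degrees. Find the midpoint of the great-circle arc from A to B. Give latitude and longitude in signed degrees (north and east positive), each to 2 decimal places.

The central angle between A and B is δ = 0.7492 rad.
With f = 0.5, the slerp weights are sin((1−f)δ)/sin δ = 0.5373 and sin(fδ)/sin δ = 0.5373.
Weighted sum of the unit vectors: (0.5373)·(0.7869,0.6070,0.1109) + (0.5373)·(0.4157,0.7589,-0.5012) = (0.6461, 0.7339, -0.2097).
Converting back: φ = atan2(z, √(x²+y²)) = -12.11°, λ = atan2(y, x) = 48.64°.

-12.11°, 48.64°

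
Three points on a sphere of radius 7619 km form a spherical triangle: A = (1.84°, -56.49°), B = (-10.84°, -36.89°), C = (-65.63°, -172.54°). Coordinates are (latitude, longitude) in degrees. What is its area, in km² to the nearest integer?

Side lengths (central angles): a = 1.6896, b = 1.7827, c = 0.4059 rad; semiperimeter s = 1.9391.
By l'Huilier's theorem, tan(E/4) = √[tan(s/2) tan((s−a)/2) tan((s−b)/2) tan((s−c)/2)], giving spherical excess E = 0.4677 rad.
Area = E·R² = 0.4677 × (7619)² ≈ 27150365 km².

27150365 km²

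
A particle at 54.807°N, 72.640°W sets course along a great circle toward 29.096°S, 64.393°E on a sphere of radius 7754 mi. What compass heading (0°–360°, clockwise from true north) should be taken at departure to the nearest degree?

68°

With φ₁ = 0.9566, φ₂ = -0.5078, Δλ = 2.3917 rad, the forward-azimuth formula gives
θ = atan2( sin Δλ cos φ₂ , cos φ₁ sin φ₂ − sin φ₁ cos φ₂ cos Δλ ) = atan2(0.5956, 0.2423) = 67.86°.
So the initial bearing is 68°.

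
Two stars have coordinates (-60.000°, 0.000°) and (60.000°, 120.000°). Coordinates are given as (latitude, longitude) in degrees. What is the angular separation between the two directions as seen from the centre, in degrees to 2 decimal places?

Let φ₁ = -1.0472 rad, φ₂ = 1.0472 rad, and Δλ = 2.0944 rad.
Haversine: a = sin²(Δφ/2) + cos φ₁ cos φ₂ sin²(Δλ/2) = 0.7500 + (0.5000)(0.5000)(0.7500) = 0.93750.
Central angle c = 2·arcsin(√a) = 2.63623 rad.
So the angular separation is 151.04°.

151.04°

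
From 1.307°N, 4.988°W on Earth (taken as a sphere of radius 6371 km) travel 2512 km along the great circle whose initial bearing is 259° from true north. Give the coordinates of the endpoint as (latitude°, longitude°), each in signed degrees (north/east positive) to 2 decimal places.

-2.99°, -27.17°

Angular distance δ = d/R = 2512/6371 = 0.39429 rad; initial bearing θ = 4.5204 rad.
sin φ₂ = sin φ₁ cos δ + cos φ₁ sin δ cos θ = (0.0228)(0.9233) + (0.9997)(0.3841)(-0.1908) = -0.0522, so φ₂ = -2.99°.
Δλ = atan2(sin θ sin δ cos φ₁, cos δ − sin φ₁ sin φ₂) = atan2(-0.3770, 0.9245) = -22.186°.
λ₂ = -4.988° − 22.186° = -27.17°.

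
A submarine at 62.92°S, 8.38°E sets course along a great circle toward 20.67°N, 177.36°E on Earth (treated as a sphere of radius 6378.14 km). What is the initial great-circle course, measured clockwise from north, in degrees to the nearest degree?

165°

With φ₁ = -1.0982, φ₂ = 0.3608, Δλ = 2.9493 rad, the forward-azimuth formula gives
θ = atan2( sin Δλ cos φ₂ , cos φ₁ sin φ₂ − sin φ₁ cos φ₂ cos Δλ ) = atan2(0.1788, -0.6570) = 164.77°.
So the initial bearing is 165°.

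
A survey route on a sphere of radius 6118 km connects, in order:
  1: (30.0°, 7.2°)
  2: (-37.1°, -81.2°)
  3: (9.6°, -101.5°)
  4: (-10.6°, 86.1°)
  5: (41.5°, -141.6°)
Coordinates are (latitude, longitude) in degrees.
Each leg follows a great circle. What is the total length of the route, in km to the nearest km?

Leg 1→2: central angle 1.8570 rad, distance 11361.2 km.
Leg 2→3: central angle 0.8802 rad, distance 5385.3 km.
Leg 3→4: central angle 3.0098 rad, distance 18414.2 km.
Leg 4→5: central angle 2.2362 rad, distance 13680.8 km.
Total: 11361.2 + 5385.3 + 18414.2 + 13680.8 ≈ 48841 km.

48841 km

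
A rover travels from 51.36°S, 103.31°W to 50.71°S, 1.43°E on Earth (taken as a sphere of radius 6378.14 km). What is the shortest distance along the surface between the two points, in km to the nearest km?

Let φ₁ = -0.8964 rad, φ₂ = -0.8851 rad, and Δλ = 1.8281 rad.
cos c = sin φ₁ sin φ₂ + cos φ₁ cos φ₂ cos Δλ = (-0.7811)(-0.7740) + (0.6244)(0.6332)(-0.2544) = 0.50391,
so c = arccos(0.50391) = 1.04267 rad.
Distance = R·c = 6378.14 × 1.0427 ≈ 6650 km.

6650 km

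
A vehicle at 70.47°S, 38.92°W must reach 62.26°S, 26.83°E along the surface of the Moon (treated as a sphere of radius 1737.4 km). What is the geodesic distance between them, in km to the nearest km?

With latitudes φ₁ = -70.470°, φ₂ = -62.260° and longitude difference Δλ = 65.750°:
Haversine: a = sin²(Δφ/2) + cos φ₁ cos φ₂ sin²(Δλ/2) = 0.0051 + (0.3343)(0.4655)(0.2946) = 0.05097.
Central angle c = 2·arcsin(√a) = 0.45546 rad.
Distance = R·c = 1737.4 × 0.4555 ≈ 791 km.

791 km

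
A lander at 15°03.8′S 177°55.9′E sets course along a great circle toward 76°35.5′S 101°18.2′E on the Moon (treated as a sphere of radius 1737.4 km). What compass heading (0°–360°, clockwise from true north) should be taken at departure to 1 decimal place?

193.7°

With φ₁ = -0.2629, φ₂ = -1.3368, Δλ = -1.3374 rad, the forward-azimuth formula gives
θ = atan2( sin Δλ cos φ₂ , cos φ₁ sin φ₂ − sin φ₁ cos φ₂ cos Δλ ) = atan2(-0.2256, -0.9254) = -166.30°.
Adding 360° brings this into [0°, 360°): 193.7°.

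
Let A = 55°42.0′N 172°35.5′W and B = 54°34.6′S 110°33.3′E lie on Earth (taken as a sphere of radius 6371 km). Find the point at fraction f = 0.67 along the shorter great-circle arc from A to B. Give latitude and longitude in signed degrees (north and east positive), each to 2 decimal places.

-19.00°, 139.46°

The central angle between A and B is δ = 2.2129 rad.
With f = 0.67, the slerp weights are sin((1−f)δ)/sin δ = 0.8330 and sin(fδ)/sin δ = 1.2439.
Weighted sum of the unit vectors: (0.8330)·(-0.5588,-0.0727,0.8261) + (1.2439)·(-0.2035,0.5427,-0.8149) = (-0.7186, 0.6145, -0.3255).
Converting back: φ = atan2(z, √(x²+y²)) = -19.00°, λ = atan2(y, x) = 139.46°.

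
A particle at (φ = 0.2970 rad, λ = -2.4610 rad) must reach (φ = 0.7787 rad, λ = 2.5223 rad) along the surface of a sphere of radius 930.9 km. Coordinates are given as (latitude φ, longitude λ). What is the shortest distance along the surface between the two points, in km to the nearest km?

1092 km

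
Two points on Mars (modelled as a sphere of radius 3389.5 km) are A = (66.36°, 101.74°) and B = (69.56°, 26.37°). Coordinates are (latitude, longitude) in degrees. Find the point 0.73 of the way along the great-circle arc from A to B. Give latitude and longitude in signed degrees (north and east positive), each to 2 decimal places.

The central angle between A and B is δ = 0.4651 rad.
With f = 0.73, the slerp weights are sin((1−f)δ)/sin δ = 0.2793 and sin(fδ)/sin δ = 0.7425.
Weighted sum of the unit vectors: (0.2793)·(-0.0816,0.3926,0.9161) + (0.7425)·(0.3129,0.1551,0.9370) = (0.2095, 0.2248, 0.9516).
Converting back: φ = atan2(z, √(x²+y²)) = 72.10°, λ = atan2(y, x) = 47.01°.

72.10°, 47.01°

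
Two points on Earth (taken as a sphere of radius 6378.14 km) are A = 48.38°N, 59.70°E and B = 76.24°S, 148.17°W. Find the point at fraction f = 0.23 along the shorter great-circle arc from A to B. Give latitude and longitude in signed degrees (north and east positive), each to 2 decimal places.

14.44°, 67.17°

The central angle between A and B is δ = 2.6175 rad.
With f = 0.23, the slerp weights are sin((1−f)δ)/sin δ = 1.8039 and sin(fδ)/sin δ = 1.1316.
Weighted sum of the unit vectors: (1.8039)·(0.3351,0.5735,0.7476) + (1.1316)·(-0.2021,-0.1254,-0.9713) = (0.3758, 0.8925, 0.2494).
Converting back: φ = atan2(z, √(x²+y²)) = 14.44°, λ = atan2(y, x) = 67.17°.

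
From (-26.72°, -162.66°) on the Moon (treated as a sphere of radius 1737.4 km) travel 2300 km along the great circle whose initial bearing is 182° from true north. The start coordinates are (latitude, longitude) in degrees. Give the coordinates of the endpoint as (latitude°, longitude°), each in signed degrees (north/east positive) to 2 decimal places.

-77.29°, 26.19°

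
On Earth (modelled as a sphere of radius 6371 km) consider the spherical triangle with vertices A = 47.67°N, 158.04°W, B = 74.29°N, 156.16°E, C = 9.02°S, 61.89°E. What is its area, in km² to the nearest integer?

17952469 km²

Side lengths (central angles): a = 1.7425, b = 2.2471, c = 0.5758 rad; semiperimeter s = 2.2827.
By l'Huilier's theorem, tan(E/4) = √[tan(s/2) tan((s−a)/2) tan((s−b)/2) tan((s−c)/2)], giving spherical excess E = 0.4423 rad.
Area = E·R² = 0.4423 × (6371)² ≈ 17952469 km².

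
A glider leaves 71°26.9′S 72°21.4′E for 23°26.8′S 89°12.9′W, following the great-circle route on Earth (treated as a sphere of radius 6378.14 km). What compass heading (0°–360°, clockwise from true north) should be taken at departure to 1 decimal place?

Δλ = -161.572° = -2.8200 rad.
y = sin Δλ · cos φ₂ = (-0.3161)(0.9174) = -0.2900
x = cos φ₁ sin φ₂ − sin φ₁ cos φ₂ cos Δλ = (0.3182)(-0.3979) − (-0.9480)(0.9174)(-0.9487) = -0.9518
θ = atan2(y, x) = -163.05°; adding 360° gives 196.9°.

196.9°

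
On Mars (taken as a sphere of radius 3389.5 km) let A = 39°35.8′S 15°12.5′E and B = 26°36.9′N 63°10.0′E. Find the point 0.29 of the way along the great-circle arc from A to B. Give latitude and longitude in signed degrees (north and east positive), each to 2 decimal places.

The central angle between A and B is δ = 1.3941 rad.
With f = 0.29, the slerp weights are sin((1−f)δ)/sin δ = 0.8491 and sin(fδ)/sin δ = 0.3996.
Weighted sum of the unit vectors: (0.8491)·(0.7436,0.2021,-0.6374) + (0.3996)·(0.4036,0.7978,0.4480) = (0.7926, 0.4904, -0.3622).
Converting back: φ = atan2(z, √(x²+y²)) = -21.24°, λ = atan2(y, x) = 31.75°.

-21.24°, 31.75°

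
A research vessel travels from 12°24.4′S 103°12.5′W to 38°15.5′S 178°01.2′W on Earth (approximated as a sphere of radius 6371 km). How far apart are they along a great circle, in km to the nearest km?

Let φ₁ = -0.2165 rad, φ₂ = -0.6677 rad, and Δλ = -1.3057 rad.
Haversine: a = sin²(Δφ/2) + cos φ₁ cos φ₂ sin²(Δλ/2) = 0.0500 + (0.9766)(0.7852)(0.3690) = 0.33302.
Central angle c = 2·arcsin(√a) = 1.23030 rad.
Distance = R·c = 6371 × 1.2303 ≈ 7838 km.

7838 km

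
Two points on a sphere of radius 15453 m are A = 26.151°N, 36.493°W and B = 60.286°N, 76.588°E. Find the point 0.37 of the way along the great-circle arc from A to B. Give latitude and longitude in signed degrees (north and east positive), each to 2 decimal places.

The central angle between A and B is δ = 1.3609 rad.
With f = 0.37, the slerp weights are sin((1−f)δ)/sin δ = 0.7731 and sin(fδ)/sin δ = 0.4934.
Weighted sum of the unit vectors: (0.7731)·(0.7216,-0.5338,0.4407) + (0.4934)·(0.1150,0.4822,0.8685) = (0.6146, -0.1748, 0.7692).
Converting back: φ = atan2(z, √(x²+y²)) = 50.28°, λ = atan2(y, x) = -15.88°.

50.28°, -15.88°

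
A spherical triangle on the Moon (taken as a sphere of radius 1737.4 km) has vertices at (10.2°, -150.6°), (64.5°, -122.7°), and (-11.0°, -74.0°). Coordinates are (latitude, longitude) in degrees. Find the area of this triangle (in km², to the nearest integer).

Side lengths (central angles): a = 1.4639, b = 1.3795, c = 1.0071 rad; semiperimeter s = 1.9253.
By l'Huilier's theorem, tan(E/4) = √[tan(s/2) tan((s−a)/2) tan((s−b)/2) tan((s−c)/2)], giving spherical excess E = 0.8510 rad.
Area = E·R² = 0.8510 × (1737.4)² ≈ 2568913 km².

2568913 km²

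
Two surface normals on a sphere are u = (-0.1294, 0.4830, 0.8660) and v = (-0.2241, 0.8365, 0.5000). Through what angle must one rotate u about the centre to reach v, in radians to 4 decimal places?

0.5235 rad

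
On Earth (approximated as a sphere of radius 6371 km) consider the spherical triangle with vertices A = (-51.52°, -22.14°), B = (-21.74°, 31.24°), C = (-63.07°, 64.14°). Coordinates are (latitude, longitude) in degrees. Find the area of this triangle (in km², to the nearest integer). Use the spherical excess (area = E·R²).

Side lengths (central angles): a = 0.8183, b = 0.7724, c = 0.8831 rad; semiperimeter s = 1.2369.
By l'Huilier's theorem, tan(E/4) = √[tan(s/2) tan((s−a)/2) tan((s−b)/2) tan((s−c)/2)], giving spherical excess E = 0.3191 rad.
Area = E·R² = 0.3191 × (6371)² ≈ 12952713 km².

12952713 km²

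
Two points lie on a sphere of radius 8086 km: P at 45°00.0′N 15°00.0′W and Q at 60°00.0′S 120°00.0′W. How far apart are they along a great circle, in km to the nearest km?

With latitudes φ₁ = 45.000°, φ₂ = -60.000° and longitude difference Δλ = -105.000°:
cos c = sin φ₁ sin φ₂ + cos φ₁ cos φ₂ cos Δλ = (0.7071)(-0.8660) + (0.7071)(0.5000)(-0.2588) = -0.70388,
so c = arccos(-0.70388) = 2.35164 rad.
Distance = R·c = 8086 × 2.3516 ≈ 19015 km.

19015 km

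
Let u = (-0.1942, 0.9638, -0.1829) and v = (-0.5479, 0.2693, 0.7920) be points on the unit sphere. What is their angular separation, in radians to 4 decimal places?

1.3479 rad

u·v = 0.2211; |u| = 1.0000, |v| = 1.0000.
cos θ = (u·v)/(|u||v|) = 0.2211, so θ = 1.3479 rad.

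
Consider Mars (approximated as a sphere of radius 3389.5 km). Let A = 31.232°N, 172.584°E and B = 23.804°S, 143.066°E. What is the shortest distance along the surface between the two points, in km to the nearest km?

3660 km

Let φ₁ = 0.5451 rad, φ₂ = -0.4155 rad, and Δλ = -0.5152 rad.
Haversine: a = sin²(Δφ/2) + cos φ₁ cos φ₂ sin²(Δλ/2) = 0.2135 + (0.8551)(0.9149)(0.0649) = 0.26424.
Central angle c = 2·arcsin(√a) = 1.07979 rad.
Distance = R·c = 3389.5 × 1.0798 ≈ 3660 km.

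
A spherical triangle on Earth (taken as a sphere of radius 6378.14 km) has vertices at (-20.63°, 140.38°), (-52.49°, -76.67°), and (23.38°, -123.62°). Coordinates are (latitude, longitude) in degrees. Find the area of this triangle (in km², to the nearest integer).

78609063 km²

Side lengths (central angles): a = 1.5040, b = 1.8025, c = 1.7470 rad; semiperimeter s = 2.5267.
By l'Huilier's theorem, tan(E/4) = √[tan(s/2) tan((s−a)/2) tan((s−b)/2) tan((s−c)/2)], giving spherical excess E = 1.9323 rad.
Area = E·R² = 1.9323 × (6378.14)² ≈ 78609063 km².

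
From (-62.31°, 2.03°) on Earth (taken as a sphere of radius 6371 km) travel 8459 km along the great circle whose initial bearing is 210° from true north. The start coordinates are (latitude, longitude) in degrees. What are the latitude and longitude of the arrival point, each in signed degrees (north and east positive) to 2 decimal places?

-37.14°, -140.47°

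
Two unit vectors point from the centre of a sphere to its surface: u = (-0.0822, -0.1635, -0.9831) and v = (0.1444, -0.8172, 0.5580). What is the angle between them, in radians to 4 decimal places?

2.0118 rad

u·v = -0.4268; |u| = 1.0000, |v| = 1.0000.
cos θ = (u·v)/(|u||v|) = -0.4268, so θ = 2.0118 rad.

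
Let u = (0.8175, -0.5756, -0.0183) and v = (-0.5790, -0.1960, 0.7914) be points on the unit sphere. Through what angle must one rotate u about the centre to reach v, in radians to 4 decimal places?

1.9552 rad

u·v = -0.3750; |u| = 1.0000, |v| = 1.0000.
cos θ = (u·v)/(|u||v|) = -0.3750, so θ = 1.9552 rad.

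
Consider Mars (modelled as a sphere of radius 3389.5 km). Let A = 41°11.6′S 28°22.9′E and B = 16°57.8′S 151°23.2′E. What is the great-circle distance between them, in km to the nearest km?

6006 km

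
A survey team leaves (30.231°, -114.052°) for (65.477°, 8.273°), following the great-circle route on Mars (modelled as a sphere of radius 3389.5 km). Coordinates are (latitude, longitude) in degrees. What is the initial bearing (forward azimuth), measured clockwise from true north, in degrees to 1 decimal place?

21.3°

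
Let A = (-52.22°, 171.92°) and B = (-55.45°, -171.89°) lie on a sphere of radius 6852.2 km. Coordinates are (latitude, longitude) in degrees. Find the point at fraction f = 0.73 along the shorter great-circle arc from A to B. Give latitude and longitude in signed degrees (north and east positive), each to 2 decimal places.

The central angle between A and B is δ = 0.1755 rad.
With f = 0.73, the slerp weights are sin((1−f)δ)/sin δ = 0.2713 and sin(fδ)/sin δ = 0.7318.
Weighted sum of the unit vectors: (0.2713)·(-0.6065,0.0861,-0.7904) + (0.7318)·(-0.5615,-0.0800,-0.8236) = (-0.5754, -0.0352, -0.8171).
Converting back: φ = atan2(z, √(x²+y²)) = -54.80°, λ = atan2(y, x) = -176.50°.

-54.80°, -176.50°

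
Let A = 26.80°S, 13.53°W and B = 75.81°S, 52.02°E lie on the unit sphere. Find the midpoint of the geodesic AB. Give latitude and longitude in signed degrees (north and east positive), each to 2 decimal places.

-54.35°, -0.88°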